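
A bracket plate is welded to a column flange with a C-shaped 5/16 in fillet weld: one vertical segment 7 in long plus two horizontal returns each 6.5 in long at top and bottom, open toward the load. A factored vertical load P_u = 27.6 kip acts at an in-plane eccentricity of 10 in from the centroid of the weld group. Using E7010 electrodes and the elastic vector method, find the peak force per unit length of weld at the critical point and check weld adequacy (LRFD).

f_max ≈ 6.63 kip/in; adequate

E70XX → F_EXX = 70 ksi.
Total weld length L_w = 20 in. Treat welds as unit-width lines.
Centroid: x̄ = 2×6.5×3.25 / 20 = 2.112 in from the vertical weld.
Polar moment about centroid: J = I_x + I_y = [7³/12 + 2×6.5×3.5²] + [7×2.112² + 2(6.5³/12 + 6.5×1.138²)] = 281.7 in³.
Direct shear f_v = P/L_w = 27.6 / 20 = 1.38 kip/in (vertical).
Torsion M = P·e = 27.6 × 10 = 276 kip·in.
Critical point at (x, y) = (4.388, 3.5) from centroid. f_tx = M·y/J = 3.43 kip/in; f_ty = M·x/J = 4.299 kip/in.
Resultant f_max = √[f_tx² + (f_v + f_ty)²] = √[3.43² + (1.38 + 4.299)²] = 6.634 kip/in.
Capacity per unit length: φr_n = 0.75 × 0.6 × 70 × (0.707 × 0.3125) = 6.96 kip/in.
6.634 ≤ 6.96 → adequate.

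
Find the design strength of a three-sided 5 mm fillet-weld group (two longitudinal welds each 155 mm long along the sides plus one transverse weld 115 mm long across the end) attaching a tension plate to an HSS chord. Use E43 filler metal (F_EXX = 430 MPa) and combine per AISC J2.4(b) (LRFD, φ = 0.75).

φR_n ≈ 298 kN

t_e = 0.707 × 5 = 3.535 mm.
R_nwl = 0.6 × 430 × 3.535 × 310 × 10⁻³ = 282.7 kN (longitudinal, 2 welds).
R_nwt = 0.6 × 430 × 3.535 × 115 × 10⁻³ = 104.9 kN (transverse, base value).
(i) R_nwl + R_nwt = 387.6 kN; (ii) 0.85 R_nwl + 1.5 R_nwt = 397.6 kN.
R_n = max = 397.6 kN [governs: (ii)]; φR_n = 298.2 kN.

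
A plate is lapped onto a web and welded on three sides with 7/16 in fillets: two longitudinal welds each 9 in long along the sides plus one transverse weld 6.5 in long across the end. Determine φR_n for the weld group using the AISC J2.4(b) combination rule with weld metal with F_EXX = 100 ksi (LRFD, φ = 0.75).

t_e = 0.707 × 0.4375 = 0.3093 in.
R_nwl = 0.6 × 100 × 0.3093 × 18 = 334.1 kips (longitudinal, 2 welds).
R_nwt = 0.6 × 100 × 0.3093 × 6.5 = 120.6 kips (transverse, base value).
(i) R_nwl + R_nwt = 454.7 kips; (ii) 0.85 R_nwl + 1.5 R_nwt = 464.9 kips.
R_n = max = 464.9 kips [governs: (ii)]; φR_n = 348.7 kips.

φR_n ≈ 349 kips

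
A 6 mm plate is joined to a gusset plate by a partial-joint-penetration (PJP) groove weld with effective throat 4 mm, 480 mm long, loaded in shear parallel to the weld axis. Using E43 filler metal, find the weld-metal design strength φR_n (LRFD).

E43XX → F_EXX = 430 MPa.
Effective throat (given) t_e = 4 mm.
A_we = 4 × 480 = 1920 mm².
F_nw = 0.6 F_EXX = 258 MPa.
φR_n = 0.75 × 258 × 1920 × 10⁻³ = 371.5 kN.

φR_n ≈ 372 kN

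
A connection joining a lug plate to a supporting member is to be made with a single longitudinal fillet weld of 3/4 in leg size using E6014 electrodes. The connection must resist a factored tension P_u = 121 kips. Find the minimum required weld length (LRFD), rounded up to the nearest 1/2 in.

L = 8.5 in

E60XX → F_EXX = 60 ksi.
Throat t_e = 0.707 × 0.75 = 0.5302 in.
φr_n = 0.75 × 0.6 × 60 × 0.5302 = 14.32 kips/in.
L_req = P_u / φr_n = 121 / 14.32 = 8.452 in total.
Round up → use L = 8.5 in.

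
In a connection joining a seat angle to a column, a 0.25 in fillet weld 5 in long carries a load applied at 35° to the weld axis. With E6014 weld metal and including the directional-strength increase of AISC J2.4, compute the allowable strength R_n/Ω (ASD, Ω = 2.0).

E60XX → F_EXX = 60 ksi.
t_e = 0.707 × 0.25 = 0.1767 in; A_we = 0.1767 × 5 = 0.8837 in².
Directional factor: 1.0 + 0.5 sin^1.5(35°) = 1.217.
F_nw = 0.6 × 60 × 1.217 = 43.82 ksi.
R_n/Ω = (43.82 × 0.8837) / 2.0 = 19.36 kip.

R_n/Ω ≈ 19.4 kip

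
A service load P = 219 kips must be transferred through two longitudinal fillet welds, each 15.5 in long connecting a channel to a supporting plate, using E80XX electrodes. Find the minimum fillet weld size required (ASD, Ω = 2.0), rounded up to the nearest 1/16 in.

w = 7/16 in

E80XX → F_EXX = 80 ksi.
Total weld length L = 31 in.
Required throat t_e = P × Ω / (0.6 F_EXX × L) = 219 × 2.0 / (0.6 × 80 × 31) = 0.2944 in.
Required leg w = t_e / 0.707 = 0.4163 in → use 7/16 in.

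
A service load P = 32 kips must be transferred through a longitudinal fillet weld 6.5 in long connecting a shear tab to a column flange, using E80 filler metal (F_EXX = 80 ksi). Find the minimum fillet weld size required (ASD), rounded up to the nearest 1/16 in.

Total weld length L = 6.5 in.
Required throat t_e = P × Ω / (0.6 F_EXX × L) = 32 × 2.0 / (0.6 × 80 × 6.5) = 0.2051 in.
Required leg w = t_e / 0.707 = 0.2901 in → use 5/16 in.

w = 5/16 in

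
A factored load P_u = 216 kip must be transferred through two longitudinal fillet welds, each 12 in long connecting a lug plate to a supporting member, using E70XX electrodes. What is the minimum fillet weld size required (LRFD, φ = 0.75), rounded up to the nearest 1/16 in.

w = 7/16 in

E70XX → F_EXX = 70 ksi.
Total weld length L = 24 in.
Required throat t_e = P_u / (φ × 0.6 F_EXX × L) = 216 / (0.75 × 0.6 × 70 × 24) = 0.2857 in.
Required leg w = t_e / 0.707 = 0.4041 in → use 7/16 in.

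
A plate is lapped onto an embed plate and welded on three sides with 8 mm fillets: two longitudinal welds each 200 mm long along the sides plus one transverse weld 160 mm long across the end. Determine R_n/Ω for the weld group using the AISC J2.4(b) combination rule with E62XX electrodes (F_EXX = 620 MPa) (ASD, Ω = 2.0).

R_n/Ω ≈ 610 kN

t_e = 0.707 × 8 = 5.656 mm.
R_nwl = 0.6 × 620 × 5.656 × 400 × 10⁻³ = 841.6 kN (longitudinal, 2 welds).
R_nwt = 0.6 × 620 × 5.656 × 160 × 10⁻³ = 336.6 kN (transverse, base value).
(i) R_nwl + R_nwt = 1178 kN; (ii) 0.85 R_nwl + 1.5 R_nwt = 1220 kN.
R_n = max = 1220 kN [governs: (ii)]; R_n/Ω = 610.2 kN.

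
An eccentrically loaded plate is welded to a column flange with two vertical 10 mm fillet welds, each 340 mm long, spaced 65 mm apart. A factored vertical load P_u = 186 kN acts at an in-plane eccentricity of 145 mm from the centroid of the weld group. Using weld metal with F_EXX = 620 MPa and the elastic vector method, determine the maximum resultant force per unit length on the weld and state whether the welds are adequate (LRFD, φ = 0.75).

f_max ≈ 744 N/mm; adequate

Total weld length L_w = 680 mm. Treat welds as unit-width lines.
Polar moment about centroid: J = 2[d³/12 + d(b/2)²] = 2[340³/12 + 340×32.5²] = 7269000 mm³.
Direct shear f_v = P/L_w = 186×10³ / 680 = 273.5 N/mm (vertical).
Torsion M = P·e = 186×10³ × 145 = 26970000 N·mm.
Critical point at (x, y) = (32.5, 170) from centroid. f_tx = M·y/J = 630.8 N/mm; f_ty = M·x/J = 120.6 N/mm.
Resultant f_max = √[f_tx² + (f_v + f_ty)²] = √[630.8² + (273.5 + 120.6)²] = 743.8 N/mm.
Capacity per unit length: φr_n = 0.75 × 0.6 × 620 × (0.707 × 10) = 1973 N/mm.
743.8 ≤ 1973 → adequate.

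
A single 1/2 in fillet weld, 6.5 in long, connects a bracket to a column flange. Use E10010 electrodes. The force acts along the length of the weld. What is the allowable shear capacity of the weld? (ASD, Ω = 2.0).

E100XX → F_EXX = 100 ksi.
Effective throat t_e = 0.707 × 0.5 = 0.3535 in.
Total length L = 6.5 in; A_we = 0.3535 × 6.5 = 2.298 in².
F_nw = 0.6 F_EXX = 0.6 × 100 = 60 ksi.
R_n = 60 × 2.298 = 137.9 kips; R_n/Ω = 137.9/2.0 = 68.93 kips.

R_n/Ω ≈ 68.9 kips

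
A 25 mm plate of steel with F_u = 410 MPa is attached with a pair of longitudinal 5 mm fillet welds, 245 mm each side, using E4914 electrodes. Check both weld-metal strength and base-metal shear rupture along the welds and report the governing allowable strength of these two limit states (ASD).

R_n/Ω ≈ 255 kN (weld metal governs)

E49XX → F_EXX = 490 MPa.
t_e = 0.707 × 5 = 3.535 mm; L = 490 mm.
Weld metal: R_n/Ω = (1/2.0) × 0.6 × 490 × 3.535 × 490 × 10⁻³ = 254.6 kN.
Base metal (shear rupture): R_n/Ω = (1/2.0) × 0.6 × 410 × 25 × 490 × 10⁻³ = 1507 kN.
Governing: weld metal.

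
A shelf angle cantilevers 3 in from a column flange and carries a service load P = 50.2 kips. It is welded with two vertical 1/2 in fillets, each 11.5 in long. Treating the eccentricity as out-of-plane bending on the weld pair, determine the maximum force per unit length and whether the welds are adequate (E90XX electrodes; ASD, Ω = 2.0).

f_max ≈ 4.05 kip/in; adequate

E90XX → F_EXX = 90 ksi.
L_w = 2 × 11.5 = 23 in; section modulus (unit throat) S = 2 × L²/6 = 44.08 in².
Direct shear f_v = P/L_w = 50.2/23 = 2.183 kip/in.
Moment M = P × e = 50.2 × 3 = 150.6 kip·in; bending f_b = M/S = 3.416 kip/in.
f_max = √(f_v² + f_b²) = √(2.183² + 3.416²) = 4.054 kip/in.
r_n/Ω = (1/2.0) × 0.6 × 90 × (0.707 × 0.5) = 9.544 kip/in → adequate.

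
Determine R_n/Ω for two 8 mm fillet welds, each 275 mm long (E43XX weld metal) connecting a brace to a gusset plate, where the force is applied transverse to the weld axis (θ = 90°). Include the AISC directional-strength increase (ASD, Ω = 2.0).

E43XX → F_EXX = 430 MPa.
t_e = 0.707 × 8 = 5.656 mm; A_we = 5.656 × 550 = 3111 mm².
Directional factor: 1.0 + 0.5 sin^1.5(90°) = 1.5.
F_nw = 0.6 × 430 × 1.5 = 387 MPa.
R_n/Ω = (387 × 3111) / 2.0 × 10⁻³ = 601.9 kN.

R_n/Ω ≈ 602 kN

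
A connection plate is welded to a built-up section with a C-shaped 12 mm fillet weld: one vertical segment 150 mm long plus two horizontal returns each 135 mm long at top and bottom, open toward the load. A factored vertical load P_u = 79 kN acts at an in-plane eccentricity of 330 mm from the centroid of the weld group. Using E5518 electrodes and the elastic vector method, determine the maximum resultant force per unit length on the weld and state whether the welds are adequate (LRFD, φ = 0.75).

E55XX → F_EXX = 550 MPa.
Total weld length L_w = 420 mm. Treat welds as unit-width lines.
Centroid: x̄ = 2×135×67.5 / 420 = 43.39 mm from the vertical weld.
Polar moment about centroid: J = I_x + I_y = [150³/12 + 2×135×75²] + [150×43.39² + 2(135³/12 + 135×24.11²)] = 2649000 mm³.
Direct shear f_v = P/L_w = 79×10³ / 420 = 188.1 N/mm (vertical).
Torsion M = P·e = 79×10³ × 330 = 26070000 N·mm.
Critical point at (x, y) = (91.61, 75) from centroid. f_tx = M·y/J = 738 N/mm; f_ty = M·x/J = 901.4 N/mm.
Resultant f_max = √[f_tx² + (f_v + f_ty)²] = √[738² + (188.1 + 901.4)²] = 1316 N/mm.
Capacity per unit length: φr_n = 0.75 × 0.6 × 550 × (0.707 × 12) = 2100 N/mm.
1316 ≤ 2100 → adequate.

f_max ≈ 1320 N/mm; adequate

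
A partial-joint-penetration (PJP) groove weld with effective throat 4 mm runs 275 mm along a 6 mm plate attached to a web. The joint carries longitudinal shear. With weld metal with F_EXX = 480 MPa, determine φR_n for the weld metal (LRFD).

Effective throat (given) t_e = 4 mm.
A_we = 4 × 275 = 1100 mm².
F_nw = 0.6 F_EXX = 288 MPa.
φR_n = 0.75 × 288 × 1100 × 10⁻³ = 237.6 kN.

φR_n ≈ 238 kN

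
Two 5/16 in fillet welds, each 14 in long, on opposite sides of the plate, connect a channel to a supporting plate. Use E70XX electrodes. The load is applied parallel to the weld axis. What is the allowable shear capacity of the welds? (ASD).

E70XX → F_EXX = 70 ksi.
Effective throat t_e = 0.707 × 0.3125 = 0.2209 in.
Total length L = 28 in; A_we = 0.2209 × 28 = 6.186 in².
F_nw = 0.6 F_EXX = 0.6 × 70 = 42 ksi.
R_n = 42 × 6.186 = 259.8 kips; R_n/Ω = 259.8/2.0 = 129.9 kips.

R_n/Ω ≈ 130 kips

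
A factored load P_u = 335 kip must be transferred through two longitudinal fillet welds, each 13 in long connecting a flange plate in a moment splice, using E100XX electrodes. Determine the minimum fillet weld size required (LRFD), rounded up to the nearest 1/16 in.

w = 7/16 in

E100XX → F_EXX = 100 ksi.
Total weld length L = 26 in.
Required throat t_e = P_u / (φ × 0.6 F_EXX × L) = 335 / (0.75 × 0.6 × 100 × 26) = 0.2863 in.
Required leg w = t_e / 0.707 = 0.405 in → use 7/16 in.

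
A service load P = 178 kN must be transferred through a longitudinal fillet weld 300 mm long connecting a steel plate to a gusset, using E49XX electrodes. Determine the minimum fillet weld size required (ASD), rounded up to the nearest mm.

w = 6 mm

E49XX → F_EXX = 490 MPa.
Total weld length L = 300 mm.
Required throat t_e = P × Ω / (0.6 F_EXX × L) = 178 × 2.0 / (0.6 × 490 × 300 × 10⁻³) = 4.036 mm.
Required leg w = t_e / 0.707 = 5.709 mm → use 6 mm.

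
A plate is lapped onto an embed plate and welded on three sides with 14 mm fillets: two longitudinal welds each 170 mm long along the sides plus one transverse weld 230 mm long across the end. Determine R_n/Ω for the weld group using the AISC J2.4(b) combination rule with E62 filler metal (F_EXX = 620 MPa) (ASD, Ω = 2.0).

t_e = 0.707 × 14 = 9.898 mm.
R_nwl = 0.6 × 620 × 9.898 × 340 × 10⁻³ = 1252 kN (longitudinal, 2 welds).
R_nwt = 0.6 × 620 × 9.898 × 230 × 10⁻³ = 846.9 kN (transverse, base value).
(i) R_nwl + R_nwt = 2099 kN; (ii) 0.85 R_nwl + 1.5 R_nwt = 2334 kN.
R_n = max = 2334 kN [governs: (ii)]; R_n/Ω = 1167 kN.

R_n/Ω ≈ 1170 kN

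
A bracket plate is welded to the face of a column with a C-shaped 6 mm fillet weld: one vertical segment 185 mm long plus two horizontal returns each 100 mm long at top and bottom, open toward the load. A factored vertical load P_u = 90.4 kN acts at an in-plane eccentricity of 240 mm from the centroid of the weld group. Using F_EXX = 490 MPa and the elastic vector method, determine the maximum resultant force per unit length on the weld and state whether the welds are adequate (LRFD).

Total weld length L_w = 385 mm. Treat welds as unit-width lines.
Centroid: x̄ = 2×100×50 / 385 = 25.97 mm from the vertical weld.
Polar moment about centroid: J = I_x + I_y = [185³/12 + 2×100×92.5²] + [185×25.97² + 2(100³/12 + 100×24.03²)] = 2646000 mm³.
Direct shear f_v = P/L_w = 90.4×10³ / 385 = 234.8 N/mm (vertical).
Torsion M = P·e = 90.4×10³ × 240 = 21696000 N·mm.
Critical point at (x, y) = (74.03, 92.5) from centroid. f_tx = M·y/J = 758.5 N/mm; f_ty = M·x/J = 607 N/mm.
Resultant f_max = √[f_tx² + (f_v + f_ty)²] = √[758.5² + (234.8 + 607)²] = 1133 N/mm.
Capacity per unit length: φr_n = 0.75 × 0.6 × 490 × (0.707 × 6) = 935.4 N/mm.
1133 > 935.4 → NOT adequate.

f_max ≈ 1130 N/mm; NOT adequate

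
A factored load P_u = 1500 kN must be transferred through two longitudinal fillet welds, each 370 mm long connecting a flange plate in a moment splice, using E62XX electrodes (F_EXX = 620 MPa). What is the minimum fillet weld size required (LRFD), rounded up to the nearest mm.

w = 11 mm

Total weld length L = 740 mm.
Required throat t_e = P_u / (φ × 0.6 F_EXX × L) = 1500 / (0.75 × 0.6 × 620 × 740 × 10⁻³) = 7.265 mm.
Required leg w = t_e / 0.707 = 10.28 mm → use 11 mm.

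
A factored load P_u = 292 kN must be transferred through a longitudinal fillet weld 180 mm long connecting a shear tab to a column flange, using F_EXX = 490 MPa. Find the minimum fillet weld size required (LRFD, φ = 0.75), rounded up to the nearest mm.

Total weld length L = 180 mm.
Required throat t_e = P_u / (φ × 0.6 F_EXX × L) = 292 / (0.75 × 0.6 × 490 × 180 × 10⁻³) = 7.357 mm.
Required leg w = t_e / 0.707 = 10.41 mm → use 11 mm.

w = 11 mm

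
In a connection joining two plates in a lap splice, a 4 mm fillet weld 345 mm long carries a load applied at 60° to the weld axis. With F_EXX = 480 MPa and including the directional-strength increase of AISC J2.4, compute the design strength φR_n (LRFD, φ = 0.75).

φR_n ≈ 296 kN

t_e = 0.707 × 4 = 2.828 mm; A_we = 2.828 × 345 = 975.7 mm².
Directional factor: 1.0 + 0.5 sin^1.5(60°) = 1.403.
F_nw = 0.6 × 480 × 1.403 = 404.1 MPa.
φR_n = 0.75 × 404.1 × 975.7 × 10⁻³ = 295.7 kN.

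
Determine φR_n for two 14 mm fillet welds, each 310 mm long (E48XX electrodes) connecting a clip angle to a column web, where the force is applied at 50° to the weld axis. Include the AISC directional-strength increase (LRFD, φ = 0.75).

E48XX → F_EXX = 480 MPa.
t_e = 0.707 × 14 = 9.898 mm; A_we = 9.898 × 620 = 6137 mm².
Directional factor: 1.0 + 0.5 sin^1.5(50°) = 1.335.
F_nw = 0.6 × 480 × 1.335 = 384.5 MPa.
φR_n = 0.75 × 384.5 × 6137 × 10⁻³ = 1770 kN.

φR_n ≈ 1770 kN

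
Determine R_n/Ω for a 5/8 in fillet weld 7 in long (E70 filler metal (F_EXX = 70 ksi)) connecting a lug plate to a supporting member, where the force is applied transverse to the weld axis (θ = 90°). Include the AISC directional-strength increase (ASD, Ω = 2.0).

t_e = 0.707 × 0.625 = 0.4419 in; A_we = 0.4419 × 7 = 3.093 in².
Directional factor: 1.0 + 0.5 sin^1.5(90°) = 1.5.
F_nw = 0.6 × 70 × 1.5 = 63 ksi.
R_n/Ω = (63 × 3.093) / 2.0 = 97.43 kips.

R_n/Ω ≈ 97.4 kips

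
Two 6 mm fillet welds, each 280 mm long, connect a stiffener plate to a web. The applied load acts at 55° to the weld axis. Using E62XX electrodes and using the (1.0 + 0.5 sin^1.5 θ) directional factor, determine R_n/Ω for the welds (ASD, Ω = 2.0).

E62XX → F_EXX = 620 MPa.
t_e = 0.707 × 6 = 4.242 mm; A_we = 4.242 × 560 = 2376 mm².
Directional factor: 1.0 + 0.5 sin^1.5(55°) = 1.371.
F_nw = 0.6 × 620 × 1.371 = 509.9 MPa.
R_n/Ω = (509.9 × 2376) / 2.0 × 10⁻³ = 605.6 kN.

R_n/Ω ≈ 606 kN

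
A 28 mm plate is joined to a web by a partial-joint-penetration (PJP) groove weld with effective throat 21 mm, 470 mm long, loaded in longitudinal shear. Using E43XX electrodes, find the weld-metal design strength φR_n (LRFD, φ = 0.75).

E43XX → F_EXX = 430 MPa.
Effective throat (given) t_e = 21 mm.
A_we = 21 × 470 = 9870 mm².
F_nw = 0.6 F_EXX = 258 MPa.
φR_n = 0.75 × 258 × 9870 × 10⁻³ = 1910 kN.

φR_n ≈ 1910 kN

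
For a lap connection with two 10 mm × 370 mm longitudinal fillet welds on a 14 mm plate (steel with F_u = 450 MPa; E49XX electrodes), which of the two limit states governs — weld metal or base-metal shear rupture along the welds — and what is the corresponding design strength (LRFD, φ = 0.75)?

E49XX → F_EXX = 490 MPa.
t_e = 0.707 × 10 = 7.07 mm; L = 740 mm.
Weld metal: φR_n = 0.75 × 0.6 × 490 × 7.07 × 740 × 10⁻³ = 1154 kN.
Base metal (shear rupture): φR_n = 0.75 × 0.6 × 450 × 14 × 740 × 10⁻³ = 2098 kN.
Governing: weld metal.

φR_n ≈ 1150 kN (weld metal governs)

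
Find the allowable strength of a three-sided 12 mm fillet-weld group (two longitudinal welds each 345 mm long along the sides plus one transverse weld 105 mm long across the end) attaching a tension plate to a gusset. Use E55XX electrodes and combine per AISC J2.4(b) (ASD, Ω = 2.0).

E55XX → F_EXX = 550 MPa.
t_e = 0.707 × 12 = 8.484 mm.
R_nwl = 0.6 × 550 × 8.484 × 690 × 10⁻³ = 1932 kN (longitudinal, 2 welds).
R_nwt = 0.6 × 550 × 8.484 × 105 × 10⁻³ = 294 kN (transverse, base value).
(i) R_nwl + R_nwt = 2226 kN; (ii) 0.85 R_nwl + 1.5 R_nwt = 2083 kN.
R_n = max = 2226 kN [governs: (i)]; R_n/Ω = 1113 kN.

R_n/Ω ≈ 1110 kN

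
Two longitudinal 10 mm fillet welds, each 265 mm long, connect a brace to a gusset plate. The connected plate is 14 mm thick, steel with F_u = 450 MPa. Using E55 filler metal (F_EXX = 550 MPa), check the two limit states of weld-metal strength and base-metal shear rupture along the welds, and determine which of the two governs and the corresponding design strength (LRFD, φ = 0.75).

t_e = 0.707 × 10 = 7.07 mm; L = 530 mm.
Weld metal: φR_n = 0.75 × 0.6 × 550 × 7.07 × 530 × 10⁻³ = 927.4 kN.
Base metal (shear rupture): φR_n = 0.75 × 0.6 × 450 × 14 × 530 × 10⁻³ = 1503 kN.
Governing: weld metal.

φR_n ≈ 927 kN (weld metal governs)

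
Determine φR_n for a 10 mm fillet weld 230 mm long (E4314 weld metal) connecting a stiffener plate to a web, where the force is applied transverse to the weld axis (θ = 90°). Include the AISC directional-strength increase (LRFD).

E43XX → F_EXX = 430 MPa.
t_e = 0.707 × 10 = 7.07 mm; A_we = 7.07 × 230 = 1626 mm².
Directional factor: 1.0 + 0.5 sin^1.5(90°) = 1.5.
F_nw = 0.6 × 430 × 1.5 = 387 MPa.
φR_n = 0.75 × 387 × 1626 × 10⁻³ = 472 kN.

φR_n ≈ 472 kN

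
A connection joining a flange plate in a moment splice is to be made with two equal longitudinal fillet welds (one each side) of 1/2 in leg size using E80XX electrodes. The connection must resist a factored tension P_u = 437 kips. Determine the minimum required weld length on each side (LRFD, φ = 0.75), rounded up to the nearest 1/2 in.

L = 17.5 in on each side

E80XX → F_EXX = 80 ksi.
Throat t_e = 0.707 × 0.5 = 0.3535 in.
φr_n = 0.75 × 0.6 × 80 × 0.3535 = 12.73 kips/in.
L_req = P_u / φr_n = 437 / 12.73 = 34.34 in total.
Per side: 34.34 / 2 = 17.17 in.
Round up → use L = 17.5 in on each side.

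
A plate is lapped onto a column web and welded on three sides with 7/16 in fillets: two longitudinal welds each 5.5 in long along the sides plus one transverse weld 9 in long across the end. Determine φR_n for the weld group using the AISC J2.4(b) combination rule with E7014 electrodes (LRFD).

φR_n ≈ 223 kip

E70XX → F_EXX = 70 ksi.
t_e = 0.707 × 0.4375 = 0.3093 in.
R_nwl = 0.6 × 70 × 0.3093 × 11 = 142.9 kip (longitudinal, 2 welds).
R_nwt = 0.6 × 70 × 0.3093 × 9 = 116.9 kip (transverse, base value).
(i) R_nwl + R_nwt = 259.8 kip; (ii) 0.85 R_nwl + 1.5 R_nwt = 296.8 kip.
R_n = max = 296.8 kip [governs: (ii)]; φR_n = 222.6 kip.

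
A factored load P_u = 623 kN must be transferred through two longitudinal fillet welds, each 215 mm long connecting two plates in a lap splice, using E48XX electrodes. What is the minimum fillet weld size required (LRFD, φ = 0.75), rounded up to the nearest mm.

w = 10 mm

E48XX → F_EXX = 480 MPa.
Total weld length L = 430 mm.
Required throat t_e = P_u / (φ × 0.6 F_EXX × L) = 623 / (0.75 × 0.6 × 480 × 430 × 10⁻³) = 6.708 mm.
Required leg w = t_e / 0.707 = 9.487 mm → use 10 mm.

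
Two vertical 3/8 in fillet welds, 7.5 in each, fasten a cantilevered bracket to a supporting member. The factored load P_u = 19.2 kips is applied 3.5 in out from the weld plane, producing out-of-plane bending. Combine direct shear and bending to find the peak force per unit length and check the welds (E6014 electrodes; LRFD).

f_max ≈ 3.81 kip/in; adequate

E60XX → F_EXX = 60 ksi.
L_w = 2 × 7.5 = 15 in; section modulus (unit throat) S = 2 × L²/6 = 18.75 in².
Direct shear f_v = P/L_w = 19.2/15 = 1.28 kip/in.
Moment M = P × e = 19.2 × 3.5 = 67.2 kip·in; bending f_b = M/S = 3.584 kip/in.
f_max = √(f_v² + f_b²) = √(1.28² + 3.584²) = 3.806 kip/in.
φr_n = 0.75 × 0.6 × 60 × (0.707 × 0.375) = 7.158 kip/in → adequate.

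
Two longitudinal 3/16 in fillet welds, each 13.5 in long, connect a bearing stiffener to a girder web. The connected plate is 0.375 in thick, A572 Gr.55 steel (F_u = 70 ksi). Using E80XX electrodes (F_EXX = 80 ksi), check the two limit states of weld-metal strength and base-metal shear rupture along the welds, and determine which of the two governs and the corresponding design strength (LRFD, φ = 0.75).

t_e = 0.707 × 0.1875 = 0.1326 in; L = 27 in.
Weld metal: φR_n = 0.75 × 0.6 × 80 × 0.1326 × 27 = 128.9 kips.
Base metal (shear rupture): φR_n = 0.75 × 0.6 × 70 × 0.375 × 27 = 318.9 kips.
Governing: weld metal.

φR_n ≈ 129 kips (weld metal governs)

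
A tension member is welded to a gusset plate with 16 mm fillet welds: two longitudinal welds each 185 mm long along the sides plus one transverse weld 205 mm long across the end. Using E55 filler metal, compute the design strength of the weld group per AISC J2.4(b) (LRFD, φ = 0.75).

E55XX → F_EXX = 550 MPa.
t_e = 0.707 × 16 = 11.31 mm.
R_nwl = 0.6 × 550 × 11.31 × 370 × 10⁻³ = 1381 kN (longitudinal, 2 welds).
R_nwt = 0.6 × 550 × 11.31 × 205 × 10⁻³ = 765.3 kN (transverse, base value).
(i) R_nwl + R_nwt = 2146 kN; (ii) 0.85 R_nwl + 1.5 R_nwt = 2322 kN.
R_n = max = 2322 kN [governs: (ii)]; φR_n = 1741 kN.

φR_n ≈ 1740 kN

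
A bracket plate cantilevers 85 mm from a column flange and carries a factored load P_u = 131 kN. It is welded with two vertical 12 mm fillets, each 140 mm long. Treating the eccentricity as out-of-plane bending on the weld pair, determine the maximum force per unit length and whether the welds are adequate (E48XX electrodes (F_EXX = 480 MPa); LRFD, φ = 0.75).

L_w = 2 × 140 = 280 mm; section modulus (unit throat) S = 2 × L²/6 = 6533 mm².
Direct shear f_v = P/L_w = 131×10³/280 = 467.9 N/mm.
Moment M = P × e = 131×10³ × 85 = 11135000 N·mm; bending f_b = M/S = 1704 N/mm.
f_max = √(f_v² + f_b²) = √(467.9² + 1704²) = 1767 N/mm.
φr_n = 0.75 × 0.6 × 480 × (0.707 × 12) = 1833 N/mm → adequate.

f_max ≈ 1770 N/mm; adequate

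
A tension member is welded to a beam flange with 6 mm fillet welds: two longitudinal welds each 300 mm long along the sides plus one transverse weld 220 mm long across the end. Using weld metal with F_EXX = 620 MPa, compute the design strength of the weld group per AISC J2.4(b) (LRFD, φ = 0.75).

t_e = 0.707 × 6 = 4.242 mm.
R_nwl = 0.6 × 620 × 4.242 × 600 × 10⁻³ = 946.8 kN (longitudinal, 2 welds).
R_nwt = 0.6 × 620 × 4.242 × 220 × 10⁻³ = 347.2 kN (transverse, base value).
(i) R_nwl + R_nwt = 1294 kN; (ii) 0.85 R_nwl + 1.5 R_nwt = 1326 kN.
R_n = max = 1326 kN [governs: (ii)]; φR_n = 994.2 kN.

φR_n ≈ 994 kN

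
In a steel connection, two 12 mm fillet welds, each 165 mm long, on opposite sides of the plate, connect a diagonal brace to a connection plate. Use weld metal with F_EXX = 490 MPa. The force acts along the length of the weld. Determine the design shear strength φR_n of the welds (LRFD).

Effective throat t_e = 0.707 × 12 = 8.484 mm.
Total length L = 330 mm; A_we = 8.484 × 330 = 2800 mm².
F_nw = 0.6 F_EXX = 0.6 × 490 = 294 MPa.
φR_n = 0.75 × 294 × 2800 × 10⁻³ = 617.3 kN.

φR_n ≈ 617 kN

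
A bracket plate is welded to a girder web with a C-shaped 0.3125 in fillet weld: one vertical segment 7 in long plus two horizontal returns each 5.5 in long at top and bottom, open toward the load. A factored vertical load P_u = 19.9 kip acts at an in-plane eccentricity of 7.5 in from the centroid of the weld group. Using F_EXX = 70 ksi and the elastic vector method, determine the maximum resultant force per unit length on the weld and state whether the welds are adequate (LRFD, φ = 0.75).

Total weld length L_w = 18 in. Treat welds as unit-width lines.
Centroid: x̄ = 2×5.5×2.75 / 18 = 1.681 in from the vertical weld.
Polar moment about centroid: J = I_x + I_y = [7³/12 + 2×5.5×3.5²] + [7×1.681² + 2(5.5³/12 + 5.5×1.069²)] = 223.4 in³.
Direct shear f_v = P/L_w = 19.9 / 18 = 1.106 kip/in (vertical).
Torsion M = P·e = 19.9 × 7.5 = 149.25 kip·in.
Critical point at (x, y) = (3.819, 3.5) from centroid. f_tx = M·y/J = 2.338 kip/in; f_ty = M·x/J = 2.552 kip/in.
Resultant f_max = √[f_tx² + (f_v + f_ty)²] = √[2.338² + (1.106 + 2.552)²] = 4.341 kip/in.
Capacity per unit length: φr_n = 0.75 × 0.6 × 70 × (0.707 × 0.3125) = 6.96 kip/in.
4.341 ≤ 6.96 → adequate.

f_max ≈ 4.34 kip/in; adequate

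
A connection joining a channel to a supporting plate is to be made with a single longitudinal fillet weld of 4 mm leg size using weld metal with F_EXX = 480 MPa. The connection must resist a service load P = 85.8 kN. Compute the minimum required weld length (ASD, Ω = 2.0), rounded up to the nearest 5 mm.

Throat t_e = 0.707 × 4 = 2.828 mm.
r_n/Ω = (0.6 × 480 × 2.828) / 2.0 = 407.2 N/mm = 0.4072 kN/mm.
L_req = P / (r_n/Ω) = 85.8 / 0.4072 = 210.7 mm total.
Round up → use L = 215 mm.

L = 215 mm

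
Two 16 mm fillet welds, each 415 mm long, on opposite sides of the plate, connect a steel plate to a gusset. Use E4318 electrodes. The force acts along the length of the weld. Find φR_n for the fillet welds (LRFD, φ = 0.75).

E43XX → F_EXX = 430 MPa.
Effective throat t_e = 0.707 × 16 = 11.31 mm.
Total length L = 830 mm; A_we = 11.31 × 830 = 9389 mm².
F_nw = 0.6 F_EXX = 0.6 × 430 = 258 MPa.
φR_n = 0.75 × 258 × 9389 × 10⁻³ = 1817 kN.

φR_n ≈ 1820 kN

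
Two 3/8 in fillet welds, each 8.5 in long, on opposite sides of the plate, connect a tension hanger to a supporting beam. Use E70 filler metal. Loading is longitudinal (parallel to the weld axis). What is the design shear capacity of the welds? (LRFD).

E70XX → F_EXX = 70 ksi.
Effective throat t_e = 0.707 × 0.375 = 0.2651 in.
Total length L = 17 in; A_we = 0.2651 × 17 = 4.507 in².
F_nw = 0.6 F_EXX = 0.6 × 70 = 42 ksi.
φR_n = 0.75 × 42 × 4.507 = 142 kips.

φR_n ≈ 142 kips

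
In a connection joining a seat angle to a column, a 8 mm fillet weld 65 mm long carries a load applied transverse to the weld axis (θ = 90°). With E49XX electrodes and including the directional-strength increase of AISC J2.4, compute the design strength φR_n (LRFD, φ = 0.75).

φR_n ≈ 122 kN

E49XX → F_EXX = 490 MPa.
t_e = 0.707 × 8 = 5.656 mm; A_we = 5.656 × 65 = 367.6 mm².
Directional factor: 1.0 + 0.5 sin^1.5(90°) = 1.5.
F_nw = 0.6 × 490 × 1.5 = 441 MPa.
φR_n = 0.75 × 441 × 367.6 × 10⁻³ = 121.6 kN.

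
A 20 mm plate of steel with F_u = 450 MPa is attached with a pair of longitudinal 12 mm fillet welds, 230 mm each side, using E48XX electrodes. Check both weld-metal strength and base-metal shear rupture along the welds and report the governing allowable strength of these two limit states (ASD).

E48XX → F_EXX = 480 MPa.
t_e = 0.707 × 12 = 8.484 mm; L = 460 mm.
Weld metal: R_n/Ω = (1/2.0) × 0.6 × 480 × 8.484 × 460 × 10⁻³ = 562 kN.
Base metal (shear rupture): R_n/Ω = (1/2.0) × 0.6 × 450 × 20 × 460 × 10⁻³ = 1242 kN.
Governing: weld metal.

R_n/Ω ≈ 562 kN (weld metal governs)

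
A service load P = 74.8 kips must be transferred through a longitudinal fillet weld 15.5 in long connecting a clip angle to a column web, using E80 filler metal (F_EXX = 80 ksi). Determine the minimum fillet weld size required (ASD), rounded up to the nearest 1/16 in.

Total weld length L = 15.5 in.
Required throat t_e = P × Ω / (0.6 F_EXX × L) = 74.8 × 2.0 / (0.6 × 80 × 15.5) = 0.2011 in.
Required leg w = t_e / 0.707 = 0.2844 in → use 5/16 in.

w = 5/16 in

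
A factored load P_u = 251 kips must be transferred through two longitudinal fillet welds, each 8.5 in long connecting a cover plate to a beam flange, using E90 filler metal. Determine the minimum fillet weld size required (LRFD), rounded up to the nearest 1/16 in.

w = 9/16 in

E90XX → F_EXX = 90 ksi.
Total weld length L = 17 in.
Required throat t_e = P_u / (φ × 0.6 F_EXX × L) = 251 / (0.75 × 0.6 × 90 × 17) = 0.3646 in.
Required leg w = t_e / 0.707 = 0.5156 in → use 9/16 in.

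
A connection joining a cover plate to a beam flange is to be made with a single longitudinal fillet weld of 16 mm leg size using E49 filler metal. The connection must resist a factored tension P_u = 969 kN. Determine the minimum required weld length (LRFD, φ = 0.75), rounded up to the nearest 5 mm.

E49XX → F_EXX = 490 MPa.
Throat t_e = 0.707 × 16 = 11.31 mm.
φr_n = 0.75 × 0.6 × 490 × 11.31 × 10⁻³ = 2.494 kN/mm.
L_req = P_u / φr_n = 969 / 2.494 = 388.5 mm total.
Round up → use L = 390 mm.

L = 390 mm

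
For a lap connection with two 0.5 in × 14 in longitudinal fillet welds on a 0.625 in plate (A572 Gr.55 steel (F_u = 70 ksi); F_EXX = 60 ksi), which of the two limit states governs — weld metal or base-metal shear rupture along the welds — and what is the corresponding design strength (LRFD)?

φR_n ≈ 267 kip (weld metal governs)

t_e = 0.707 × 0.5 = 0.3535 in; L = 28 in.
Weld metal: φR_n = 0.75 × 0.6 × 60 × 0.3535 × 28 = 267.2 kip.
Base metal (shear rupture): φR_n = 0.75 × 0.6 × 70 × 0.625 × 28 = 551.2 kip.
Governing: weld metal.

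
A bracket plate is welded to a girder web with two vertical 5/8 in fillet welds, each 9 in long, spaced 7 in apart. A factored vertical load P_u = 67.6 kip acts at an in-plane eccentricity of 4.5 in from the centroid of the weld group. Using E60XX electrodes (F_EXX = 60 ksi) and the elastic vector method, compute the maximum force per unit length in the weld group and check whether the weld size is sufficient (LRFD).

f_max ≈ 7.95 kip/in; adequate

Total weld length L_w = 18 in. Treat welds as unit-width lines.
Polar moment about centroid: J = 2[d³/12 + d(b/2)²] = 2[9³/12 + 9×3.5²] = 342 in³.
Direct shear f_v = P/L_w = 67.6 / 18 = 3.756 kip/in (vertical).
Torsion M = P·e = 67.6 × 4.5 = 304.2 kip·in.
Critical point at (x, y) = (3.5, 4.5) from centroid. f_tx = M·y/J = 4.003 kip/in; f_ty = M·x/J = 3.113 kip/in.
Resultant f_max = √[f_tx² + (f_v + f_ty)²] = √[4.003² + (3.756 + 3.113)²] = 7.95 kip/in.
Capacity per unit length: φr_n = 0.75 × 0.6 × 60 × (0.707 × 0.625) = 11.93 kip/in.
7.95 ≤ 11.93 → adequate.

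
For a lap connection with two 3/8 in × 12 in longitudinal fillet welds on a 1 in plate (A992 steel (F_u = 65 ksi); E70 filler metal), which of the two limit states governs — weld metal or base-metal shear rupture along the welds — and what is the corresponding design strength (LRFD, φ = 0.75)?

φR_n ≈ 200 kip (weld metal governs)

E70XX → F_EXX = 70 ksi.
t_e = 0.707 × 0.375 = 0.2651 in; L = 24 in.
Weld metal: φR_n = 0.75 × 0.6 × 70 × 0.2651 × 24 = 200.4 kip.
Base metal (shear rupture): φR_n = 0.75 × 0.6 × 65 × 1 × 24 = 702 kip.
Governing: weld metal.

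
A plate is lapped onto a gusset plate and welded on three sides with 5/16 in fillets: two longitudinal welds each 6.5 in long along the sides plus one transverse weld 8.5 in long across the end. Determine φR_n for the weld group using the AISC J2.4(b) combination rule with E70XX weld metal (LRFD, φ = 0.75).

E70XX → F_EXX = 70 ksi.
t_e = 0.707 × 0.3125 = 0.2209 in.
R_nwl = 0.6 × 70 × 0.2209 × 13 = 120.6 kip (longitudinal, 2 welds).
R_nwt = 0.6 × 70 × 0.2209 × 8.5 = 78.87 kip (transverse, base value).
(i) R_nwl + R_nwt = 199.5 kip; (ii) 0.85 R_nwl + 1.5 R_nwt = 220.8 kip.
R_n = max = 220.8 kip [governs: (ii)]; φR_n = 165.6 kip.

φR_n ≈ 166 kip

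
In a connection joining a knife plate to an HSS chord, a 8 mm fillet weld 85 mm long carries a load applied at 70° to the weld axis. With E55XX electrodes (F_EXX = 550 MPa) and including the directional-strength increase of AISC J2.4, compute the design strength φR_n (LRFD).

φR_n ≈ 173 kN

t_e = 0.707 × 8 = 5.656 mm; A_we = 5.656 × 85 = 480.8 mm².
Directional factor: 1.0 + 0.5 sin^1.5(70°) = 1.455.
F_nw = 0.6 × 550 × 1.455 = 480.3 MPa.
φR_n = 0.75 × 480.3 × 480.8 × 10⁻³ = 173.2 kN.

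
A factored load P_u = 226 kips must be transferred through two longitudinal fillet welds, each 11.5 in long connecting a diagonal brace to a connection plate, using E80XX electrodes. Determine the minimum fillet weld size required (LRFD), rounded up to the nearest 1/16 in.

w = 7/16 in

E80XX → F_EXX = 80 ksi.
Total weld length L = 23 in.
Required throat t_e = P_u / (φ × 0.6 F_EXX × L) = 226 / (0.75 × 0.6 × 80 × 23) = 0.2729 in.
Required leg w = t_e / 0.707 = 0.3861 in → use 7/16 in.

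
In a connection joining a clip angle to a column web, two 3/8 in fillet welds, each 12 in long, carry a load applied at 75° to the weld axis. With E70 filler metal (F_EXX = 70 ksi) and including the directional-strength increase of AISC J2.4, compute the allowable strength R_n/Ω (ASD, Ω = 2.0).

t_e = 0.707 × 0.375 = 0.2651 in; A_we = 0.2651 × 24 = 6.363 in².
Directional factor: 1.0 + 0.5 sin^1.5(75°) = 1.475.
F_nw = 0.6 × 70 × 1.475 = 61.94 ksi.
R_n/Ω = (61.94 × 6.363) / 2.0 = 197 kips.

R_n/Ω ≈ 197 kips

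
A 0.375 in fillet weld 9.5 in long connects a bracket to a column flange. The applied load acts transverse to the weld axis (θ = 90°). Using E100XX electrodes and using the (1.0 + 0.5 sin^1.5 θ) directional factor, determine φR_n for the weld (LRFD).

E100XX → F_EXX = 100 ksi.
t_e = 0.707 × 0.375 = 0.2651 in; A_we = 0.2651 × 9.5 = 2.519 in².
Directional factor: 1.0 + 0.5 sin^1.5(90°) = 1.5.
F_nw = 0.6 × 100 × 1.5 = 90 ksi.
φR_n = 0.75 × 90 × 2.519 = 170 kips.

φR_n ≈ 170 kips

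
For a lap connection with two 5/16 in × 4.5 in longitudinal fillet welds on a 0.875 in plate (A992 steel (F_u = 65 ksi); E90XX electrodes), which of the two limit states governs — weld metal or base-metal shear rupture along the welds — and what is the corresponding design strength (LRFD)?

E90XX → F_EXX = 90 ksi.
t_e = 0.707 × 0.3125 = 0.2209 in; L = 9 in.
Weld metal: φR_n = 0.75 × 0.6 × 90 × 0.2209 × 9 = 80.53 kip.
Base metal (shear rupture): φR_n = 0.75 × 0.6 × 65 × 0.875 × 9 = 230.3 kip.
Governing: weld metal.

φR_n ≈ 80.5 kip (weld metal governs)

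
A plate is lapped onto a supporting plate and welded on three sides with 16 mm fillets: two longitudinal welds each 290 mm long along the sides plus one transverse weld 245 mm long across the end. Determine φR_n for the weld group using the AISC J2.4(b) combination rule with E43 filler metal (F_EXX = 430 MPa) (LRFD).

t_e = 0.707 × 16 = 11.31 mm.
R_nwl = 0.6 × 430 × 11.31 × 580 × 10⁻³ = 1693 kN (longitudinal, 2 welds).
R_nwt = 0.6 × 430 × 11.31 × 245 × 10⁻³ = 715 kN (transverse, base value).
(i) R_nwl + R_nwt = 2408 kN; (ii) 0.85 R_nwl + 1.5 R_nwt = 2511 kN.
R_n = max = 2511 kN [governs: (ii)]; φR_n = 1884 kN.

φR_n ≈ 1880 kN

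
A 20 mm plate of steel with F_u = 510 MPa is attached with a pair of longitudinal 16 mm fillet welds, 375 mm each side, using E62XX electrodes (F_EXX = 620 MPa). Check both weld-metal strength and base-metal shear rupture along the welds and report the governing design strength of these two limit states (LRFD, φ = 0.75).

t_e = 0.707 × 16 = 11.31 mm; L = 750 mm.
Weld metal: φR_n = 0.75 × 0.6 × 620 × 11.31 × 750 × 10⁻³ = 2367 kN.
Base metal (shear rupture): φR_n = 0.75 × 0.6 × 510 × 20 × 750 × 10⁻³ = 3442 kN.
Governing: weld metal.

φR_n ≈ 2370 kN (weld metal governs)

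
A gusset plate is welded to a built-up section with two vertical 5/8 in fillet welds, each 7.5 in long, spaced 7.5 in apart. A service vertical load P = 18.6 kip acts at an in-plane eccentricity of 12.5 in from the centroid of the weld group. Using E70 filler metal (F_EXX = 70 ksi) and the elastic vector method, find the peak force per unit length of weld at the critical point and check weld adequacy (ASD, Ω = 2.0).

Total weld length L_w = 15 in. Treat welds as unit-width lines.
Polar moment about centroid: J = 2[d³/12 + d(b/2)²] = 2[7.5³/12 + 7.5×3.75²] = 281.2 in³.
Direct shear f_v = P/L_w = 18.6 / 15 = 1.24 kip/in (vertical).
Torsion M = P·e = 18.6 × 12.5 = 232.5 kip·in.
Critical point at (x, y) = (3.75, 3.75) from centroid. f_tx = M·y/J = 3.1 kip/in; f_ty = M·x/J = 3.1 kip/in.
Resultant f_max = √[f_tx² + (f_v + f_ty)²] = √[3.1² + (1.24 + 3.1)²] = 5.333 kip/in.
Capacity per unit length: r_n/Ω = (1/2.0) × 0.6 × 70 × (0.707 × 0.625) = 9.279 kip/in.
5.333 ≤ 9.279 → adequate.

f_max ≈ 5.33 kip/in; adequate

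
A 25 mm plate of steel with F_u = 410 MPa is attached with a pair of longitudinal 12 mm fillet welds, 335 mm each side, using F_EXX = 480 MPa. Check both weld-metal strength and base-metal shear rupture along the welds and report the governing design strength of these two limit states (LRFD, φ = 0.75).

φR_n ≈ 1230 kN (weld metal governs)

t_e = 0.707 × 12 = 8.484 mm; L = 670 mm.
Weld metal: φR_n = 0.75 × 0.6 × 480 × 8.484 × 670 × 10⁻³ = 1228 kN.
Base metal (shear rupture): φR_n = 0.75 × 0.6 × 410 × 25 × 670 × 10⁻³ = 3090 kN.
Governing: weld metal.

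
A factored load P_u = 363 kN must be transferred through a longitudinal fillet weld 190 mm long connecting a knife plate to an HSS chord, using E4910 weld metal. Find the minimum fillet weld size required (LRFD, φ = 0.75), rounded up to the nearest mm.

w = 13 mm

E49XX → F_EXX = 490 MPa.
Total weld length L = 190 mm.
Required throat t_e = P_u / (φ × 0.6 F_EXX × L) = 363 / (0.75 × 0.6 × 490 × 190 × 10⁻³) = 8.665 mm.
Required leg w = t_e / 0.707 = 12.26 mm → use 13 mm.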